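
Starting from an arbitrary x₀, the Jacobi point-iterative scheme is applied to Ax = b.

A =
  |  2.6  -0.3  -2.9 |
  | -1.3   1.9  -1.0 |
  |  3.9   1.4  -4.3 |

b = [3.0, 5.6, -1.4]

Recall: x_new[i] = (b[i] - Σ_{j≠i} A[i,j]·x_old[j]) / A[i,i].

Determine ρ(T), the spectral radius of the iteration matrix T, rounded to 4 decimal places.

1.2284

Let D = diag(2.6, 1.9, -4.3); L, U the strict triangles.
Jacobi T = -D⁻¹(L+U): T[1,2] = -(-1)/(1.9) = +0.5263; T[1,1] = 0.
  T[0,:] = [+0.0000, +0.1154, +1.1154]
  T[1,:] = [+0.6842, +0.0000, +0.5263]
  T[2,:] = [+0.9070, +0.3256, +0.0000]
|eigenvalues of T|: 1.2284, 0.9750, 0.2534.
ρ = 1.2284; 1.2284 > 1: divergent.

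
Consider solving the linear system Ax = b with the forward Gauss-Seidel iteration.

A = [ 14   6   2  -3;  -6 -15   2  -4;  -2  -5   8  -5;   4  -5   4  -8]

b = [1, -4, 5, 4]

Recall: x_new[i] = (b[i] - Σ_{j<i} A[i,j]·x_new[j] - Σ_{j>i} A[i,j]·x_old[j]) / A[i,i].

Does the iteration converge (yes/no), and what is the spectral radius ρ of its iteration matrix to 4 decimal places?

yes, ρ = 0.5510

Diagonal D = diag(14, -15, 8, -8); L, U strict lower/upper.
Gauss-Seidel: T = -(D+L)⁻¹U, row 0 first, T[0,1] = -(6)/(14) = -0.4286; later rows by forward substitution.
  T[0,:] = [+0.0000, -0.4286, -0.1429, +0.2143]
  T[1,:] = [+0.0000, +0.1714, +0.1905, -0.3524]
  T[2,:] = [+0.0000, -0.0000, +0.0833, +0.4583]
  T[3,:] = [+0.0000, -0.3214, -0.1488, +0.5565]
|eigenvalues of T|: 0.5510, 0.3523, 0.0920, 0.0000.
ρ = 0.5510; 0.5510 < 1: convergent.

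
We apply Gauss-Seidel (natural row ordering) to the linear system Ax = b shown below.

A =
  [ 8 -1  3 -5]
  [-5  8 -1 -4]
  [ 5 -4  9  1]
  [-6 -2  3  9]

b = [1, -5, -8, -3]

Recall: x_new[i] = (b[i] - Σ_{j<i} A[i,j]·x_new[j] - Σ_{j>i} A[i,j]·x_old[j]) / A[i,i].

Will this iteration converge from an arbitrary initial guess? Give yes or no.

Split A = D + L + U, D = diag(8, 8, 9, 9).
T_GS = -(D+L)⁻¹U: row 0 first, T[0,3] = -(-5)/(8) = +0.6250; later rows by forward substitution.
  T[0,:] = [+0.0000  +0.1250  -0.3750  +0.6250]
  T[1,:] = [+0.0000  +0.0781  -0.1094  +0.8906]
  T[2,:] = [+0.0000  -0.0347  +0.1597  -0.0625]
  T[3,:] = [+0.0000  +0.1123  -0.3275  +0.6354]
eigenvalue magnitudes: 0.8238, 0.0696, 0.0202, 0.0000.
spectral radius ρ = 0.8238; 0.8238 < 1 ⇒ converges.

yes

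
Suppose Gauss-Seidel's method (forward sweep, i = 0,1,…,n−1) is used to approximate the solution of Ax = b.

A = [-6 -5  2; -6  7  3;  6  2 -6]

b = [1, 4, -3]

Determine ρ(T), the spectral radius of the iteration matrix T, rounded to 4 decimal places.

Let D = diag(-6, 7, -6); L, U the strict triangles.
T_GS = -(D+L)⁻¹U: row 0 first, T[0,2] = -(2)/(-6) = +0.3333; later rows by forward substitution.
  T[0,:] = [+0.0000, -0.8333, +0.3333]
  T[1,:] = [+0.0000, -0.7143, -0.1429]
  T[2,:] = [+0.0000, -1.0714, +0.2857]
|eigenvalues of T|: 0.8492, 0.4206, 0.0000.
ρ = 0.8492; 0.8492 < 1, so it converges for any x₀.

0.8492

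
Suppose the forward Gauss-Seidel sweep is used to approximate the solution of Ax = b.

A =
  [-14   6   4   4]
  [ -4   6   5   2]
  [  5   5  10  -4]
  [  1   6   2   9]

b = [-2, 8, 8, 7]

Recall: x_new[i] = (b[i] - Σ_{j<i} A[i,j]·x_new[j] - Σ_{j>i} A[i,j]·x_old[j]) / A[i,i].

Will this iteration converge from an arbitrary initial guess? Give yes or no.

yes

A = D + L + U where D = diag(-14, 6, 10, 9).
GS T = -(D+L)⁻¹U: row 0 first, T[0,2] = -(4)/(-14) = +0.2857; later rows by forward substitution.
  T[0,:] = [+0.0000, +0.4286, +0.2857, +0.2857]
  T[1,:] = [+0.0000, +0.2857, -0.6429, -0.1429]
  T[2,:] = [+0.0000, -0.3571, +0.1786, +0.3286]
  T[3,:] = [+0.0000, -0.1587, +0.3571, -0.0095]
|eigenvalues of T|: 0.8545, 0.3461, 0.0537, 0.0000.
ρ = 0.8545; 0.8545 < 1, so it converges for any x₀.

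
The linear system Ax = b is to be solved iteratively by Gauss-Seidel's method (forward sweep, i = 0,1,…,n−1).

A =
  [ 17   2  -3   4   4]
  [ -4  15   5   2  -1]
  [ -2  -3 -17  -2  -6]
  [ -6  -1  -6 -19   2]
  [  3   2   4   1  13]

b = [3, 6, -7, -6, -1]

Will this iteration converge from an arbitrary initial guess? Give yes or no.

Write A = D+L+U with D = diag(17, 15, -17, -19, 13).
GS T = -(D+L)⁻¹U: row 0 first, T[0,4] = -(4)/(17) = -0.2353; later rows by forward substitution.
  T[0,:] = [+0.0000 -0.1176 +0.1765 -0.2353 -0.2353]
  T[1,:] = [+0.0000 -0.0314 -0.2863 -0.1961 +0.0039]
  T[2,:] = [+0.0000 +0.0194 +0.0298 -0.0554 -0.3260]
  T[3,:] = [+0.0000 +0.0327 -0.0501 +0.1021 +0.2823]
  T[4,:] = [+0.0000 +0.0235 -0.0020 +0.0936 +0.1323]
|λ(T)| sorted: 0.3079, 0.1271, 0.1271, 0.0225, 0.0000.
ρ(T) = max|λ| = 0.3079; 0.3079 < 1: convergent.

yes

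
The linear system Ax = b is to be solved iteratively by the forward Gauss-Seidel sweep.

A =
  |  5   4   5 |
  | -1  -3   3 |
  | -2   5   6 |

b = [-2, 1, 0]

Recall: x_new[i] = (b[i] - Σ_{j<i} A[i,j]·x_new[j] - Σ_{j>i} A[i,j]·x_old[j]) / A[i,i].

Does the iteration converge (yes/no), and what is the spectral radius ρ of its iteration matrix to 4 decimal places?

yes, ρ = 0.8719

A = D + L + U where D = diag(5, -3, 6).
T_GS = -(D+L)⁻¹U: row 0 first, T[0,2] = -(5)/(5) = -1.0000; later rows by forward substitution.
  T[0,:] = [+0.0000, -0.8000, -1.0000]
  T[1,:] = [+0.0000, +0.2667, +1.3333]
  T[2,:] = [+0.0000, -0.4889, -1.4444]
|roots of det(T-λI)|: 0.8719, 0.3058, 0.0000.
spectral radius ρ = 0.8719; 0.8719 < 1, so it converges for any x₀.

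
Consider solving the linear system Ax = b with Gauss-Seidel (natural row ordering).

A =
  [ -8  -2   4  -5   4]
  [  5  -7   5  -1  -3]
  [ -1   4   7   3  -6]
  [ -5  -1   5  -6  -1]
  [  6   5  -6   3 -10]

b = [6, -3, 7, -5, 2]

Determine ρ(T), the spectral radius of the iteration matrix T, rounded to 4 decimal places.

1.3025

Write A = D+L+U with D = diag(-8, -7, 7, -6, -10).
T_GS = -(D+L)⁻¹U: row 0 first, T[0,1] = -(-2)/(-8) = -0.2500; later rows by forward substitution.
  T[0,:] = [+0.0000 -0.2500 +0.5000 -0.6250 +0.5000]
  T[1,:] = [+0.0000 -0.1786 +1.0714 -0.5893 -0.0714]
  T[2,:] = [+0.0000 +0.0663 -0.5408 -0.1811 +0.9694]
  T[3,:] = [+0.0000 +0.2934 -1.0459 +0.4681 +0.2364]
  T[4,:] = [+0.0000 -0.1911 +0.8464 -0.4205 -0.2464]
moduli |λ_i(T)| = 1.3025, 0.7283, 0.1359, 0.0594, 0.0000.
ρ(T) = max|λ| = 1.3025; 1.3025 > 1: divergent.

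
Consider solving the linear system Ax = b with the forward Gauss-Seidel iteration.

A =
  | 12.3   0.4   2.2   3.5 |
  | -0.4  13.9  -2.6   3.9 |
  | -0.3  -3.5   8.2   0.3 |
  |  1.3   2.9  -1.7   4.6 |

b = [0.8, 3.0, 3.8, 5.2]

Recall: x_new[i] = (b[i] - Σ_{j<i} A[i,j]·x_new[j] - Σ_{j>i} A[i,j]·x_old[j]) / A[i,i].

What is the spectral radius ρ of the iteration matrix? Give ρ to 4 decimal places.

0.2213

Let D = diag(12.3, 13.9, 8.2, 4.6); L, U the strict triangles.
Gauss-Seidel: T = -(D+L)⁻¹U, row 0 first, T[0,1] = -(0.4)/(12.3) = -0.0325; later rows by forward substitution.
  T[0,:] = [+0.0000  -0.0325  -0.1789  -0.2846]
  T[1,:] = [+0.0000  -0.0009  +0.1819  -0.2888]
  T[2,:] = [+0.0000  -0.0016  +0.0711  -0.1702]
  T[3,:] = [+0.0000  +0.0092  -0.0379  +0.1995]
|roots of det(T-λI)|: 0.2213, 0.0537, 0.0053, 0.0000.
ρ = 0.2213; 0.2213 < 1 ⇒ converges.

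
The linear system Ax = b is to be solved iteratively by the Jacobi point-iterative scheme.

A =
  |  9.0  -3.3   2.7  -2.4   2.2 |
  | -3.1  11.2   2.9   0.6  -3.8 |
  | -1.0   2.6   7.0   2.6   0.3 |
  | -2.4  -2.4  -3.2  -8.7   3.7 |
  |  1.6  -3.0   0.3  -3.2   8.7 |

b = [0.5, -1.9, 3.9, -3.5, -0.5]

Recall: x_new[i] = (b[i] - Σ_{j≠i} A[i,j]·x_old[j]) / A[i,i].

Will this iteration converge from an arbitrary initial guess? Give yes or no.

yes

Diagonal D = diag(9, 11.2, 7, -8.7, 8.7); L, U strict lower/upper.
T_J = -D⁻¹(L+U): T[0,4] = -(2.2)/(9) = -0.2444; T[0,0] = 0.
  T[0,:] = [+0.0000, +0.3667, -0.3000, +0.2667, -0.2444]
  T[1,:] = [+0.2768, +0.0000, -0.2589, -0.0536, +0.3393]
  T[2,:] = [+0.1429, -0.3714, +0.0000, -0.3714, -0.0429]
  T[3,:] = [-0.2759, -0.2759, -0.3678, +0.0000, +0.4253]
  T[4,:] = [-0.1839, +0.3448, -0.0345, +0.3678, +0.0000]
|eigenvalues of T|: 0.8345, 0.4860, 0.4860, 0.0863, 0.0138.
ρ(T) = max|λ| = 0.8345; 0.8345 < 1 ⇒ converges.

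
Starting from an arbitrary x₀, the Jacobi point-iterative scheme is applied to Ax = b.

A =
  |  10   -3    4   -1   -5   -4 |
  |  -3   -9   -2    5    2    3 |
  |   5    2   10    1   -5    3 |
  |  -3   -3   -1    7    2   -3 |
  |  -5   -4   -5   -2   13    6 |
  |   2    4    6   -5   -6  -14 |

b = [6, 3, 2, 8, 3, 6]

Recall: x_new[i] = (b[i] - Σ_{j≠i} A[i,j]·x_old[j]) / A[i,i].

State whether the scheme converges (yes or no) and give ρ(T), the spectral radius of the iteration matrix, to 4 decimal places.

no, ρ = 1.2185

Write A = D+L+U with D = diag(10, -9, 10, 7, 13, -14).
Jacobi T = -D⁻¹(L+U): T[0,4] = -(-5)/(10) = +0.5000; T[0,0] = 0.
  T[0,:] = [+0.0000  +0.3000  -0.4000  +0.1000  +0.5000  +0.4000]
  T[1,:] = [-0.3333  +0.0000  -0.2222  +0.5556  +0.2222  +0.3333]
  T[2,:] = [-0.5000  -0.2000  +0.0000  -0.1000  +0.5000  -0.3000]
  T[3,:] = [+0.4286  +0.4286  +0.1429  +0.0000  -0.2857  +0.4286]
  T[4,:] = [+0.3846  +0.3077  +0.3846  +0.1538  +0.0000  -0.4615]
  T[5,:] = [+0.1429  +0.2857  +0.4286  -0.3571  -0.4286  +0.0000]
|roots of det(T-λI)|: 1.2185, 0.6340, 0.6340, 0.3349, 0.2777, 0.2777.
ρ(T) = max|λ| = 1.2185; 1.2185 > 1, so it fails to converge.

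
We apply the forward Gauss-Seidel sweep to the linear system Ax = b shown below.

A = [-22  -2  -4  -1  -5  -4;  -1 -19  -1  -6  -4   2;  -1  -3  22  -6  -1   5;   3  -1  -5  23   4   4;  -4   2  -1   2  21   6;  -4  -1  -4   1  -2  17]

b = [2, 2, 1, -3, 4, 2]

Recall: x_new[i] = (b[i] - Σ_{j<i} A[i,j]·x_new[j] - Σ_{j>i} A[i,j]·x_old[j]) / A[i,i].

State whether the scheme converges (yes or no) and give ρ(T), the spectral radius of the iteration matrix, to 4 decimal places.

Let D = diag(-22, -19, 22, 23, 21, 17); L, U the strict triangles.
Gauss-Seidel: T = -(D+L)⁻¹U, row 0 first, T[0,3] = -(-1)/(-22) = -0.0455; later rows by forward substitution.
  T[0,:] = [+0.0000, -0.0909, -0.1818, -0.0455, -0.2273, -0.1818]
  T[1,:] = [+0.0000, +0.0048, -0.0431, -0.3134, -0.1986, +0.1148]
  T[2,:] = [+0.0000, -0.0035, -0.0141, +0.2279, +0.0080, -0.2199]
  T[3,:] = [+0.0000, +0.0113, +0.0188, +0.0419, -0.1512, -0.1930]
  T[4,:] = [+0.0000, -0.0190, -0.0330, +0.0281, -0.0096, -0.3234]
  T[5,:] = [+0.0000, -0.0248, -0.0536, +0.0253, -0.0555, -0.1145]
|roots of det(T-λI)|: 0.1967, 0.1148, 0.1010, 0.1010, 0.0662, 0.0000.
ρ = 0.1967; 0.1967 < 1: convergent.

yes, ρ = 0.1967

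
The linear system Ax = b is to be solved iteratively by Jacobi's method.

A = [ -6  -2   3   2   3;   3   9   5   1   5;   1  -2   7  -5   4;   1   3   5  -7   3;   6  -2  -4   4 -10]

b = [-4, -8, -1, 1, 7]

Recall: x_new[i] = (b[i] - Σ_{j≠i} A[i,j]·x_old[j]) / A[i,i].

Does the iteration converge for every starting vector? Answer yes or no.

no

Write A = D+L+U with D = diag(-6, 9, 7, -7, -10).
Jacobi T = -D⁻¹(L+U): T[2,3] = -(-5)/(7) = +0.7143; T[2,2] = 0.
  T[0,:] = [+0.0000, -0.3333, +0.5000, +0.3333, +0.5000]
  T[1,:] = [-0.3333, +0.0000, -0.5556, -0.1111, -0.5556]
  T[2,:] = [-0.1429, +0.2857, +0.0000, +0.7143, -0.5714]
  T[3,:] = [+0.1429, +0.4286, +0.7143, +0.0000, +0.4286]
  T[4,:] = [+0.6000, -0.2000, -0.4000, +0.4000, +0.0000]
|λ(T)| sorted: 1.1872, 0.8703, 0.8703, 0.4104, 0.0688.
spectral radius ρ = 1.1872; 1.1872 > 1 ⇒ diverges.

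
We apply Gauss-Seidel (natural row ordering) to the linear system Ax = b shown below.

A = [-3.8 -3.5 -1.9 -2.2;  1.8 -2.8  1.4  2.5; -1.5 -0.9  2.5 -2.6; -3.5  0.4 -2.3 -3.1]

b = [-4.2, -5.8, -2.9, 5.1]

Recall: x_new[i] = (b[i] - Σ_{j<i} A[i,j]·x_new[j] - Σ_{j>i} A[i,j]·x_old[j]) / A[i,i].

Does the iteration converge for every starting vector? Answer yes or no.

no

Let D = diag(-3.8, -2.8, 2.5, -3.1); L, U the strict triangles.
Gauss-Seidel: T = -(D+L)⁻¹U, row 0 first, T[0,1] = -(-3.5)/(-3.8) = -0.9211; later rows by forward substitution.
  T[0,:] = [+0.0000  -0.9211  -0.5000  -0.5789]
  T[1,:] = [+0.0000  -0.5921  +0.1786  +0.5207]
  T[2,:] = [+0.0000  -0.7658  -0.2357  +0.8801]
  T[3,:] = [+0.0000  +1.5317  +0.7624  +0.0679]
eigenvalue magnitudes: 1.3805, 1.0088, 0.3883, 0.0000.
spectral radius ρ = 1.3805; 1.3805 > 1, so it fails to converge.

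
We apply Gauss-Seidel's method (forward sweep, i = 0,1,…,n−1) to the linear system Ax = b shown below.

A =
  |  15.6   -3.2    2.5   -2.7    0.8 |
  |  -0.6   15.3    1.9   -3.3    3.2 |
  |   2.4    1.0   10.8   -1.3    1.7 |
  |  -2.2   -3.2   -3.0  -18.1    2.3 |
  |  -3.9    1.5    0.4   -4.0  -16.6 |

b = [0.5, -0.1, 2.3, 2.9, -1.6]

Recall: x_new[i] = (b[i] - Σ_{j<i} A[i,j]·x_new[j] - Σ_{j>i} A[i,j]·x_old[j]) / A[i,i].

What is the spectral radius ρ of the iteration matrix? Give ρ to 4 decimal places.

Split A = D + L + U, D = diag(15.6, 15.3, 10.8, -18.1, -16.6).
T_GS = -(D+L)⁻¹U: row 0 first, T[0,2] = -(2.5)/(15.6) = -0.1603; later rows by forward substitution.
  T[0,:] = [+0.0000, +0.2051, -0.1603, +0.1731, -0.0513]
  T[1,:] = [+0.0000, +0.0080, -0.1305, +0.2225, -0.2112]
  T[2,:] = [+0.0000, -0.0463, +0.0477, +0.0613, -0.1265]
  T[3,:] = [+0.0000, -0.0187, +0.0346, -0.0705, +0.1916]
  T[4,:] = [+0.0000, -0.0441, +0.0187, -0.0021, -0.0562]
moduli |λ_i(T)| = 0.1904, 0.0788, 0.0788, 0.0775, 0.0000.
ρ(T) = max|λ| = 0.1904; 0.1904 < 1 ⇒ converges.

0.1904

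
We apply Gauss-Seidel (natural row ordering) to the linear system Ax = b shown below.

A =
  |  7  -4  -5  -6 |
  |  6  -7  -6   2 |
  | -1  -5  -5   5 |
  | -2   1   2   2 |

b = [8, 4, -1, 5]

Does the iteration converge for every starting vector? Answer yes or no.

Write A = D+L+U with D = diag(7, -7, -5, 2).
GS T = -(D+L)⁻¹U: row 0 first, T[0,2] = -(-5)/(7) = +0.7143; later rows by forward substitution.
  T[0,:] = [+0.0000  +0.5714  +0.7143  +0.8571]
  T[1,:] = [+0.0000  +0.4898  -0.2449  +1.0204]
  T[2,:] = [+0.0000  -0.6041  +0.1020  -0.1918]
  T[3,:] = [+0.0000  +0.9306  +0.7347  +0.5388]
|λ(T)| sorted: 1.2921, 0.7017, 0.5402, 0.0000.
spectral radius ρ = 1.2921; 1.2921 > 1: divergent.

no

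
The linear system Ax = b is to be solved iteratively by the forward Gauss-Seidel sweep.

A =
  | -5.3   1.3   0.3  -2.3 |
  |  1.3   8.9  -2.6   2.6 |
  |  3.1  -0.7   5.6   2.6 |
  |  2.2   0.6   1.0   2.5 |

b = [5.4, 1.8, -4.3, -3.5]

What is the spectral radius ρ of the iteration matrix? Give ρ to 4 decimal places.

A = D + L + U where D = diag(-5.3, 8.9, 5.6, 2.5).
Gauss-Seidel: T = -(D+L)⁻¹U, row 0 first, T[0,1] = -(1.3)/(-5.3) = +0.2453; later rows by forward substitution.
  T[0,:] = [+0.0000  +0.2453  +0.0566  -0.4340]
  T[1,:] = [+0.0000  -0.0358  +0.2839  -0.2287]
  T[2,:] = [+0.0000  -0.1403  +0.0041  -0.2526]
  T[3,:] = [+0.0000  -0.1511  -0.1196  +0.5378]
|roots of det(T-λI)|: 0.6427, 0.2134, 0.2134, 0.0000.
ρ(T) = max|λ| = 0.6427; 0.6427 < 1, so it converges for any x₀.

0.6427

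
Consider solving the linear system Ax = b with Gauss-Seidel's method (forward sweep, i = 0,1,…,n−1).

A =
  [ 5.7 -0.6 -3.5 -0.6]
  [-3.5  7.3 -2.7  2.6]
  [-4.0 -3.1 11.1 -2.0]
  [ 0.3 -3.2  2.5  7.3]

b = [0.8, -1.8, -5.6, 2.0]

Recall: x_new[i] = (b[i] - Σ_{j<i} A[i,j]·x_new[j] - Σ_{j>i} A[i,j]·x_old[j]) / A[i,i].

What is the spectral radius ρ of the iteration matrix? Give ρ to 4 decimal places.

0.5014

Split A = D + L + U, D = diag(5.7, 7.3, 11.1, 7.3).
T_GS = -(D+L)⁻¹U: row 0 first, T[0,1] = -(-0.6)/(5.7) = +0.1053; later rows by forward substitution.
  T[0,:] = [+0.0000  +0.1053  +0.6140  +0.1053]
  T[1,:] = [+0.0000  +0.0505  +0.6643  -0.3057]
  T[2,:] = [+0.0000  +0.0520  +0.4068  +0.1327]
  T[3,:] = [+0.0000  -0.0000  +0.1266  -0.1838]
|λ(T)| sorted: 0.5014, 0.2305, 0.0025, 0.0000.
spectral radius ρ = 0.5014; 0.5014 < 1: convergent.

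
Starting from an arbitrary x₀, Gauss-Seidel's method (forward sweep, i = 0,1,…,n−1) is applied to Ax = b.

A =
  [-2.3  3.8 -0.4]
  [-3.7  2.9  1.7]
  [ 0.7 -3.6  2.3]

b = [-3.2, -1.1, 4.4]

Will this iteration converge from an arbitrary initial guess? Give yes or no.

Diagonal D = diag(-2.3, 2.9, 2.3); L, U strict lower/upper.
T_GS = -(D+L)⁻¹U: row 0 first, T[0,2] = -(-0.4)/(-2.3) = -0.1739; later rows by forward substitution.
  T[0,:] = [+0.0000, +1.6522, -0.1739]
  T[1,:] = [+0.0000, +2.1079, -0.8081]
  T[2,:] = [+0.0000, +2.7966, -1.2119]
|eigenvalues of T|: 1.1519, 0.2559, 0.0000.
spectral radius ρ = 1.1519; 1.1519 > 1 ⇒ diverges.

no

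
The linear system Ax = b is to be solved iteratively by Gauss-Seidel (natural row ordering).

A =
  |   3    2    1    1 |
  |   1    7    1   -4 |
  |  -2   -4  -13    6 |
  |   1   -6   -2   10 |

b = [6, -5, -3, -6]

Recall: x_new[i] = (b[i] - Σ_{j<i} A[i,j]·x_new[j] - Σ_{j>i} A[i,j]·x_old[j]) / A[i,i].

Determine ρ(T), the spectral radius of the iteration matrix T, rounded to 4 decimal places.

0.6105

Split A = D + L + U, D = diag(3, 7, -13, 10).
GS T = -(D+L)⁻¹U: row 0 first, T[0,3] = -(1)/(3) = -0.3333; later rows by forward substitution.
  T[0,:] = [+0.0000 -0.6667 -0.3333 -0.3333]
  T[1,:] = [+0.0000 +0.0952 -0.0952 +0.6190]
  T[2,:] = [+0.0000 +0.0733 +0.0806 +0.3223]
  T[3,:] = [+0.0000 +0.1385 -0.0077 +0.4692]
moduli |λ_i(T)| = 0.6105, 0.1039, 0.0693, 0.0000.
ρ = 0.6105; 0.6105 < 1 ⇒ converges.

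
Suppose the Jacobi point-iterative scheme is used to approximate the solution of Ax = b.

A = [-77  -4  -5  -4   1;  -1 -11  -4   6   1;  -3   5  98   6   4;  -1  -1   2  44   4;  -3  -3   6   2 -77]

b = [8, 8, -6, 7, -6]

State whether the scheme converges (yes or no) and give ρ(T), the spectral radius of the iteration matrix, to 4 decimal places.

A = D + L + U where D = diag(-77, -11, 98, 44, -77).
Jacobi: T = -D⁻¹(L+U), T[0,1] = -(-4)/(-77) = -0.0519; T[0,0] = 0.
  T[0,:] = [+0.0000, -0.0519, -0.0649, -0.0519, +0.0130]
  T[1,:] = [-0.0909, +0.0000, -0.3636, +0.5455, +0.0909]
  T[2,:] = [+0.0306, -0.0510, +0.0000, -0.0612, -0.0408]
  T[3,:] = [+0.0227, +0.0227, -0.0455, +0.0000, -0.0909]
  T[4,:] = [-0.0390, -0.0390, +0.0779, +0.0260, +0.0000]
|roots of det(T-λI)|: 0.2235, 0.1377, 0.1031, 0.1031, 0.0493.
spectral radius ρ = 0.2235; 0.2235 < 1 ⇒ converges.

yes, ρ = 0.2235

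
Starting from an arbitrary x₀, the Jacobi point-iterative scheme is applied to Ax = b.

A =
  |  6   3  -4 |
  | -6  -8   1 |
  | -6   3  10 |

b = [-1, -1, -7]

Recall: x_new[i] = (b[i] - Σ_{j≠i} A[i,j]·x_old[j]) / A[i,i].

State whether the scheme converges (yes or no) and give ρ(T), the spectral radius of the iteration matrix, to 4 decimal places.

yes, ρ = 0.9268

Write A = D+L+U with D = diag(6, -8, 10).
Jacobi: T = -D⁻¹(L+U), T[0,1] = -(3)/(6) = -0.5000; T[0,0] = 0.
  T[0,:] = [+0.0000  -0.5000  +0.6667]
  T[1,:] = [-0.7500  +0.0000  +0.1250]
  T[2,:] = [+0.6000  -0.3000  +0.0000]
|eigenvalues of T|: 0.9268, 0.7689, 0.1579.
ρ = 0.9268; 0.9268 < 1 ⇒ converges.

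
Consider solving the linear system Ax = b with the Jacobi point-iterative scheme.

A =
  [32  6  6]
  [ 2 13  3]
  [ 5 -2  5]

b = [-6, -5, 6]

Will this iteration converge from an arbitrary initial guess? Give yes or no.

yes

Diagonal D = diag(32, 13, 5); L, U strict lower/upper.
Jacobi: T = -D⁻¹(L+U), T[0,1] = -(6)/(32) = -0.1875; T[0,0] = 0.
  T[0,:] = [+0.0000 -0.1875 -0.1875]
  T[1,:] = [-0.1538 +0.0000 -0.2308]
  T[2,:] = [-1.0000 +0.4000 +0.0000]
|eigenvalues of T|: 0.4424, 0.2678, 0.2678.
ρ(T) = max|λ| = 0.4424; 0.4424 < 1, so it converges for any x₀.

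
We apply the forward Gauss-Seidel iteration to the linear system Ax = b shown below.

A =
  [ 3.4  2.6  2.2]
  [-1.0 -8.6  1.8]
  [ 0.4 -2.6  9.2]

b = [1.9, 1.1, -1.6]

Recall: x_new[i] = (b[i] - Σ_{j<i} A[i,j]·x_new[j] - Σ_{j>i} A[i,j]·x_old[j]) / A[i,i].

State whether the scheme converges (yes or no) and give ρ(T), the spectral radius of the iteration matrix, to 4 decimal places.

Split A = D + L + U, D = diag(3.4, -8.6, 9.2).
GS T = -(D+L)⁻¹U: row 0 first, T[0,1] = -(2.6)/(3.4) = -0.7647; later rows by forward substitution.
  T[0,:] = [+0.0000  -0.7647  -0.6471]
  T[1,:] = [+0.0000  +0.0889  +0.2845]
  T[2,:] = [+0.0000  +0.0584  +0.1085]
|λ(T)| sorted: 0.2280, 0.0305, 0.0000.
ρ(T) = max|λ| = 0.2280; 0.2280 < 1: convergent.

yes, ρ = 0.2280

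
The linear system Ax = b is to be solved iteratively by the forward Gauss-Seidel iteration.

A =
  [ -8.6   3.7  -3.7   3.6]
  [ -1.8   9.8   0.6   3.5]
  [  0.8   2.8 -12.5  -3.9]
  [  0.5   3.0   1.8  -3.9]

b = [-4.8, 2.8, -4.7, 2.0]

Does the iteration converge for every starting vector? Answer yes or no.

Diagonal D = diag(-8.6, 9.8, -12.5, -3.9); L, U strict lower/upper.
Gauss-Seidel: T = -(D+L)⁻¹U, row 0 first, T[0,2] = -(-3.7)/(-8.6) = -0.4302; later rows by forward substitution.
  T[0,:] = [+0.0000, +0.4302, -0.4302, +0.4186]
  T[1,:] = [+0.0000, +0.0790, -0.1402, -0.2803]
  T[2,:] = [+0.0000, +0.0452, -0.0590, -0.3480]
  T[3,:] = [+0.0000, +0.1368, -0.1902, -0.3225]
|roots of det(T-λI)|: 0.3809, 0.1048, 0.0264, 0.0000.
spectral radius ρ = 0.3809; 0.3809 < 1: convergent.

yes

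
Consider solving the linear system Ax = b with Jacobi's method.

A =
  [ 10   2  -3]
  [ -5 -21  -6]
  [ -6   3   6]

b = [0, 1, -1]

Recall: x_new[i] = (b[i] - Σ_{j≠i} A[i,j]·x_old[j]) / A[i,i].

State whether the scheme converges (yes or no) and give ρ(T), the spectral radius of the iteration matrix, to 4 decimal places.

yes, ρ = 0.7807

Diagonal D = diag(10, -21, 6); L, U strict lower/upper.
T_J = -D⁻¹(L+U): T[0,1] = -(2)/(10) = -0.2000; T[0,0] = 0.
  T[0,:] = [+0.0000 -0.2000 +0.3000]
  T[1,:] = [-0.2381 +0.0000 -0.2857]
  T[2,:] = [+1.0000 -0.5000 +0.0000]
eigenvalue magnitudes: 0.7807, 0.5731, 0.2075.
ρ = 0.7807; 0.7807 < 1 ⇒ converges.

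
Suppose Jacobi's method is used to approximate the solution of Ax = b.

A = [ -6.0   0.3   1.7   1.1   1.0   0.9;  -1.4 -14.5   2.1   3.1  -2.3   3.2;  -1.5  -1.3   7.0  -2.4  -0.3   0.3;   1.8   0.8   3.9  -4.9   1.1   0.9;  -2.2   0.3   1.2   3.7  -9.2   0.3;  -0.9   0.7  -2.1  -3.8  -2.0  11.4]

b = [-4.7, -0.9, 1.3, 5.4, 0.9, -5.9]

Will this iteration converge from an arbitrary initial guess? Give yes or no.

A = D + L + U where D = diag(-6, -14.5, 7, -4.9, -9.2, 11.4).
Jacobi: T = -D⁻¹(L+U), T[2,1] = -(-1.3)/(7) = +0.1857; T[2,2] = 0.
  T[0,:] = [+0.0000, +0.0500, +0.2833, +0.1833, +0.1667, +0.1500]
  T[1,:] = [-0.0966, +0.0000, +0.1448, +0.2138, -0.1586, +0.2207]
  T[2,:] = [+0.2143, +0.1857, +0.0000, +0.3429, +0.0429, -0.0429]
  T[3,:] = [+0.3673, +0.1633, +0.7959, +0.0000, +0.2245, +0.1837]
  T[4,:] = [-0.2391, +0.0326, +0.1304, +0.4022, +0.0000, +0.0326]
  T[5,:] = [+0.0789, -0.0614, +0.1842, +0.3333, +0.1754, +0.0000]
|roots of det(T-λI)|: 0.9131, 0.5830, 0.2315, 0.2315, 0.1902, 0.1902.
spectral radius ρ = 0.9131; 0.9131 < 1, so it converges for any x₀.

yes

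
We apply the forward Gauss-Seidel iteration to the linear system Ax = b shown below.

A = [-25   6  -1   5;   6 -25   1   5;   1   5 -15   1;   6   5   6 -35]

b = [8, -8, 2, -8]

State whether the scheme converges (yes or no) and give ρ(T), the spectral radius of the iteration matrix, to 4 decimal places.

Write A = D+L+U with D = diag(-25, -25, -15, -35).
Gauss-Seidel: T = -(D+L)⁻¹U, row 0 first, T[0,2] = -(-1)/(-25) = -0.0400; later rows by forward substitution.
  T[0,:] = [+0.0000 +0.2400 -0.0400 +0.2000]
  T[1,:] = [+0.0000 +0.0576 +0.0304 +0.2480]
  T[2,:] = [+0.0000 +0.0352 +0.0075 +0.1627]
  T[3,:] = [+0.0000 +0.0554 -0.0012 +0.0976]
eigenvalue magnitudes: 0.2037, 0.0232, 0.0232, 0.0000.
spectral radius ρ = 0.2037; 0.2037 < 1, so it converges for any x₀.

yes, ρ = 0.2037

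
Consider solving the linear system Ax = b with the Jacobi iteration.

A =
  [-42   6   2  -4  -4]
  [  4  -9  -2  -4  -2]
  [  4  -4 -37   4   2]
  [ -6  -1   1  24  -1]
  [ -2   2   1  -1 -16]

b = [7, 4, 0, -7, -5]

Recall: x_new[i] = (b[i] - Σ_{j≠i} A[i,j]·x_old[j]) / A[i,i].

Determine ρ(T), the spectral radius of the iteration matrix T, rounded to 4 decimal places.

Write A = D+L+U with D = diag(-42, -9, -37, 24, -16).
T_J = -D⁻¹(L+U): T[0,1] = -(6)/(-42) = +0.1429; T[0,0] = 0.
  T[0,:] = [+0.0000  +0.1429  +0.0476  -0.0952  -0.0952]
  T[1,:] = [+0.4444  +0.0000  -0.2222  -0.4444  -0.2222]
  T[2,:] = [+0.1081  -0.1081  +0.0000  +0.1081  +0.0541]
  T[3,:] = [+0.2500  +0.0417  -0.0417  +0.0000  +0.0417]
  T[4,:] = [-0.1250  +0.1250  +0.0625  -0.0625  +0.0000]
|eigenvalues of T|: 0.3575, 0.2567, 0.2567, 0.0781, 0.0388.
ρ = 0.3575; 0.3575 < 1, so it converges for any x₀.

0.3575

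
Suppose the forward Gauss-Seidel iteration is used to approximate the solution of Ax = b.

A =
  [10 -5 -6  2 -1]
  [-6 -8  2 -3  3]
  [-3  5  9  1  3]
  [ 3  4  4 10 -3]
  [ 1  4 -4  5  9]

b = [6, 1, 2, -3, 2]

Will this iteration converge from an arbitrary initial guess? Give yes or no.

yes

A = D + L + U where D = diag(10, -8, 9, 10, 9).
T_GS = -(D+L)⁻¹U: row 0 first, T[0,2] = -(-6)/(10) = +0.6000; later rows by forward substitution.
  T[0,:] = [+0.0000  +0.5000  +0.6000  -0.2000  +0.1000]
  T[1,:] = [+0.0000  -0.3750  -0.2000  -0.2250  +0.3000]
  T[2,:] = [+0.0000  +0.3750  +0.3111  -0.0528  -0.4667]
  T[3,:] = [+0.0000  -0.1500  -0.2244  +0.1711  +0.3367]
  T[4,:] = [+0.0000  +0.3611  +0.2852  +0.0037  -0.5389]
moduli |λ_i(T)| = 0.6182, 0.2628, 0.0534, 0.0534, 0.0000.
spectral radius ρ = 0.6182; 0.6182 < 1, so it converges for any x₀.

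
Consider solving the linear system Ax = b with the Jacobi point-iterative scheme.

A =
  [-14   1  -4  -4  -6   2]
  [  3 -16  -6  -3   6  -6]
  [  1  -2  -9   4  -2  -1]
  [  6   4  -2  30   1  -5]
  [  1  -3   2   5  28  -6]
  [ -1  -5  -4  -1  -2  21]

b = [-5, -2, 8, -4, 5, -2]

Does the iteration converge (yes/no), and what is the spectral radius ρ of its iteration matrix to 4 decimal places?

Write A = D+L+U with D = diag(-14, -16, -9, 30, 28, 21).
Jacobi T = -D⁻¹(L+U): T[1,2] = -(-6)/(-16) = -0.3750; T[1,1] = 0.
  T[0,:] = [+0.0000 +0.0714 -0.2857 -0.2857 -0.4286 +0.1429]
  T[1,:] = [+0.1875 +0.0000 -0.3750 -0.1875 +0.3750 -0.3750]
  T[2,:] = [+0.1111 -0.2222 +0.0000 +0.4444 -0.2222 -0.1111]
  T[3,:] = [-0.2000 -0.1333 +0.0667 +0.0000 -0.0333 +0.1667]
  T[4,:] = [-0.0357 +0.1071 -0.0714 -0.1786 +0.0000 +0.2143]
  T[5,:] = [+0.0476 +0.2381 +0.1905 +0.0476 +0.0952 +0.0000]
eigenvalue magnitudes: 0.5868, 0.4568, 0.4568, 0.1505, 0.1402, 0.1402.
spectral radius ρ = 0.5868; 0.5868 < 1, so it converges for any x₀.

yes, ρ = 0.5868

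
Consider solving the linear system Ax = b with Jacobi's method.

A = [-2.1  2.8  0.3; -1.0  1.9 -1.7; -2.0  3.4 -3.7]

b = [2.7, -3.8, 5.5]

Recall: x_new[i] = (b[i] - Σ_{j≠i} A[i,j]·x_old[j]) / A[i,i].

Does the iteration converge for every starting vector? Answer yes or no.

Split A = D + L + U, D = diag(-2.1, 1.9, -3.7).
Jacobi T = -D⁻¹(L+U): T[0,1] = -(2.8)/(-2.1) = +1.3333; T[0,0] = 0.
  T[0,:] = [+0.0000  +1.3333  +0.1429]
  T[1,:] = [+0.5263  +0.0000  +0.8947]
  T[2,:] = [-0.5405  +0.9189  +0.0000]
moduli |λ_i(T)| = 1.3667, 0.8972, 0.4695.
spectral radius ρ = 1.3667; 1.3667 > 1 ⇒ diverges.

no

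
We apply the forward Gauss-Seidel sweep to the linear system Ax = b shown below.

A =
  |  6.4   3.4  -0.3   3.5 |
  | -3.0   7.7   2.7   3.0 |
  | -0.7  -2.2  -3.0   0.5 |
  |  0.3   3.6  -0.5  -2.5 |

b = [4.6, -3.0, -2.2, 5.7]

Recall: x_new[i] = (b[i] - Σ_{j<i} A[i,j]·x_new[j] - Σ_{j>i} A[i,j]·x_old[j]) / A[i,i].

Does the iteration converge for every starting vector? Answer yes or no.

yes

A = D + L + U where D = diag(6.4, 7.7, -3, -2.5).
T_GS = -(D+L)⁻¹U: row 0 first, T[0,3] = -(3.5)/(6.4) = -0.5469; later rows by forward substitution.
  T[0,:] = [+0.0000 -0.5312 +0.0469 -0.5469]
  T[1,:] = [+0.0000 -0.2070 -0.3324 -0.6027]
  T[2,:] = [+0.0000 +0.2757 +0.2328 +0.7362]
  T[3,:] = [+0.0000 -0.4170 -0.5196 -1.0807]
|eigenvalues of T|: 0.8841, 0.1927, 0.0219, 0.0000.
spectral radius ρ = 0.8841; 0.8841 < 1, so it converges for any x₀.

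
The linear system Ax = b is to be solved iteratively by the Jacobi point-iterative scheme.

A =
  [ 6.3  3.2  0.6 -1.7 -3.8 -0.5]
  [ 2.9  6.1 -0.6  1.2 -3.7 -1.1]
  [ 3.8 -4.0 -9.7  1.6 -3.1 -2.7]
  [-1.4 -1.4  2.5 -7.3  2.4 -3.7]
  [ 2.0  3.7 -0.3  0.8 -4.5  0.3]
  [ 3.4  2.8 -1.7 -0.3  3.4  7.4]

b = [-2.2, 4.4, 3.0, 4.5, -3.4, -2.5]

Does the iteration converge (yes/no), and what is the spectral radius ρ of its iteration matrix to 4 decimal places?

Let D = diag(6.3, 6.1, -9.7, -7.3, -4.5, 7.4); L, U the strict triangles.
Jacobi: T = -D⁻¹(L+U), T[0,2] = -(0.6)/(6.3) = -0.0952; T[0,0] = 0.
  T[0,:] = [+0.0000 -0.5079 -0.0952 +0.2698 +0.6032 +0.0794]
  T[1,:] = [-0.4754 +0.0000 +0.0984 -0.1967 +0.6066 +0.1803]
  T[2,:] = [+0.3918 -0.4124 +0.0000 +0.1649 -0.3196 -0.2784]
  T[3,:] = [-0.1918 -0.1918 +0.3425 +0.0000 +0.3288 -0.5068]
  T[4,:] = [+0.4444 +0.8222 -0.0667 +0.1778 +0.0000 +0.0667]
  T[5,:] = [-0.4595 -0.3784 +0.2297 +0.0405 -0.4595 +0.0000]
eigenvalue magnitudes: 1.1927, 0.6162, 0.6162, 0.4199, 0.4199, 0.1303.
spectral radius ρ = 1.1927; 1.1927 > 1: divergent.

no, ρ = 1.1927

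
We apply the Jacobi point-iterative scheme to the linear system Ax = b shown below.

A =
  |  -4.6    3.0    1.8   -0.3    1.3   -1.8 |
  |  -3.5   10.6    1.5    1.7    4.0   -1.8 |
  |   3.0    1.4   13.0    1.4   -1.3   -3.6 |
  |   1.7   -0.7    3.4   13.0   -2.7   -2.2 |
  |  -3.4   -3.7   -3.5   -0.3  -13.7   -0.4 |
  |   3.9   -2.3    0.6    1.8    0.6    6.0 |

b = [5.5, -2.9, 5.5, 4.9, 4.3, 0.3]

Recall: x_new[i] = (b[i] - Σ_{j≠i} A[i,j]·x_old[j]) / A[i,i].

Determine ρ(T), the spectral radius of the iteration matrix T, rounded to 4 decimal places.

A = D + L + U where D = diag(-4.6, 10.6, 13, 13, -13.7, 6).
Jacobi T = -D⁻¹(L+U): T[2,4] = -(-1.3)/(13) = +0.1000; T[2,2] = 0.
  T[0,:] = [+0.0000, +0.6522, +0.3913, -0.0652, +0.2826, -0.3913]
  T[1,:] = [+0.3302, +0.0000, -0.1415, -0.1604, -0.3774, +0.1698]
  T[2,:] = [-0.2308, -0.1077, +0.0000, -0.1077, +0.1000, +0.2769]
  T[3,:] = [-0.1308, +0.0538, -0.2615, +0.0000, +0.2077, +0.1692]
  T[4,:] = [-0.2482, -0.2701, -0.2555, -0.0219, +0.0000, -0.0292]
  T[5,:] = [-0.6500, +0.3833, -0.1000, -0.3000, -0.1000, +0.0000]
moduli |λ_i(T)| = 0.8328, 0.4743, 0.3644, 0.3644, 0.2925, 0.2925.
spectral radius ρ = 0.8328; 0.8328 < 1 ⇒ converges.

0.8328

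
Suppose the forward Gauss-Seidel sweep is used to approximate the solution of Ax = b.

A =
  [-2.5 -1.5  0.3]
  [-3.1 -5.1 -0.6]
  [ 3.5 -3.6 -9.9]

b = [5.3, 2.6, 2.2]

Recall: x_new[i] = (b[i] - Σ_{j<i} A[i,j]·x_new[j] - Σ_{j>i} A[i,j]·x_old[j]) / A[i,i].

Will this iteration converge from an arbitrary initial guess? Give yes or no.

Diagonal D = diag(-2.5, -5.1, -9.9); L, U strict lower/upper.
Gauss-Seidel: T = -(D+L)⁻¹U, row 0 first, T[0,1] = -(-1.5)/(-2.5) = -0.6000; later rows by forward substitution.
  T[0,:] = [+0.0000  -0.6000  +0.1200]
  T[1,:] = [+0.0000  +0.3647  -0.1906]
  T[2,:] = [+0.0000  -0.3447  +0.1117]
moduli |λ_i(T)| = 0.5241, 0.0476, 0.0000.
ρ = 0.5241; 0.5241 < 1 ⇒ converges.

yes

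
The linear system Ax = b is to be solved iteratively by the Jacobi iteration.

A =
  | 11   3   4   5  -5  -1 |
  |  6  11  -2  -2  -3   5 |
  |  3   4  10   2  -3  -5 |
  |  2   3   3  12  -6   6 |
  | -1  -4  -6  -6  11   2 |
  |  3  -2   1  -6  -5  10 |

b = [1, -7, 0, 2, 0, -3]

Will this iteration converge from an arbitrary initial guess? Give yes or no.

no

Let D = diag(11, 11, 10, 12, 11, 10); L, U the strict triangles.
Jacobi T = -D⁻¹(L+U): T[2,4] = -(-3)/(10) = +0.3000; T[2,2] = 0.
  T[0,:] = [+0.0000, -0.2727, -0.3636, -0.4545, +0.4545, +0.0909]
  T[1,:] = [-0.5455, +0.0000, +0.1818, +0.1818, +0.2727, -0.4545]
  T[2,:] = [-0.3000, -0.4000, +0.0000, -0.2000, +0.3000, +0.5000]
  T[3,:] = [-0.1667, -0.2500, -0.2500, +0.0000, +0.5000, -0.5000]
  T[4,:] = [+0.0909, +0.3636, +0.5455, +0.5455, +0.0000, -0.1818]
  T[5,:] = [-0.3000, +0.2000, -0.1000, +0.6000, +0.5000, +0.0000]
|λ(T)| sorted: 1.1913, 0.7477, 0.7477, 0.4326, 0.3259, 0.3259.
ρ(T) = max|λ| = 1.1913; 1.1913 > 1: divergent.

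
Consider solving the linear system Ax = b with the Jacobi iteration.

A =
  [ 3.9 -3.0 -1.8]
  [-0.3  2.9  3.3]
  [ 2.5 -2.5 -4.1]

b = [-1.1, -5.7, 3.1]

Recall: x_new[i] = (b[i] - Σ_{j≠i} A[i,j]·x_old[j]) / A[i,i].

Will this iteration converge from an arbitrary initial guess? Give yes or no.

no

Let D = diag(3.9, 2.9, -4.1); L, U the strict triangles.
Jacobi: T = -D⁻¹(L+U), T[1,2] = -(3.3)/(2.9) = -1.1379; T[1,1] = 0.
  T[0,:] = [+0.0000 +0.7692 +0.4615]
  T[1,:] = [+0.1034 +0.0000 -1.1379]
  T[2,:] = [+0.6098 -0.6098 +0.0000]
|eigenvalues of T|: 1.2298, 0.6765, 0.6765.
ρ(T) = max|λ| = 1.2298; 1.2298 > 1, so it fails to converge.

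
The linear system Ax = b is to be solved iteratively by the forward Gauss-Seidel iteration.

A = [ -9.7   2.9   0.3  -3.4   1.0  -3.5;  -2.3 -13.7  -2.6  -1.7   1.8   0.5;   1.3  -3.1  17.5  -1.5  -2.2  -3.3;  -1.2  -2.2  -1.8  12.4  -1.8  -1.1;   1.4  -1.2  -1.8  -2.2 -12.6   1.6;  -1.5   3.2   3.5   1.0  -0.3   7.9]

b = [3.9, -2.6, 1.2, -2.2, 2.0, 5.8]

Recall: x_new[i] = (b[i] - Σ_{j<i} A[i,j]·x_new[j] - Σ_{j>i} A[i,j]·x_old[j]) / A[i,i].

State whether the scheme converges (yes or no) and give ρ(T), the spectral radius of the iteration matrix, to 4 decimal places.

yes, ρ = 0.3541

A = D + L + U where D = diag(-9.7, -13.7, 17.5, 12.4, -12.6, 7.9).
Gauss-Seidel: T = -(D+L)⁻¹U, row 0 first, T[0,3] = -(-3.4)/(-9.7) = -0.3505; later rows by forward substitution.
  T[0,:] = [+0.0000, +0.2990, +0.0309, -0.3505, +0.1031, -0.3608]
  T[1,:] = [+0.0000, -0.0502, -0.1950, -0.0652, +0.1141, +0.0971]
  T[2,:] = [+0.0000, -0.0311, -0.0368, +0.1002, +0.1383, +0.2326]
  T[3,:] = [+0.0000, +0.0155, -0.0369, -0.0310, +0.1954, +0.1048]
  T[4,:] = [+0.0000, +0.0397, +0.0337, -0.0416, -0.0533, +0.0261]
  T[5,:] = [+0.0000, +0.0904, +0.1071, -0.0822, -0.1147, -0.2231]
eigenvalue magnitudes: 0.3541, 0.1078, 0.1078, 0.0643, 0.0643, 0.0000.
ρ(T) = max|λ| = 0.3541; 0.3541 < 1, so it converges for any x₀.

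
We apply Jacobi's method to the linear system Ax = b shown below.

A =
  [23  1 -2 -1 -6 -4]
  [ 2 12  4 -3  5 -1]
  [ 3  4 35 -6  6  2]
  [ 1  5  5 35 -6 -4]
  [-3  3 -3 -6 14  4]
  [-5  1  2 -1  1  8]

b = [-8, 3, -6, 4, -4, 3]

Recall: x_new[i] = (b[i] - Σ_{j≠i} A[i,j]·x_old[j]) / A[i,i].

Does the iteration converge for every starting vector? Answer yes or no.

yes

Write A = D+L+U with D = diag(23, 12, 35, 35, 14, 8).
Jacobi: T = -D⁻¹(L+U), T[4,3] = -(-6)/(14) = +0.4286; T[4,4] = 0.
  T[0,:] = [+0.0000 -0.0435 +0.0870 +0.0435 +0.2609 +0.1739]
  T[1,:] = [-0.1667 +0.0000 -0.3333 +0.2500 -0.4167 +0.0833]
  T[2,:] = [-0.0857 -0.1143 +0.0000 +0.1714 -0.1714 -0.0571]
  T[3,:] = [-0.0286 -0.1429 -0.1429 +0.0000 +0.1714 +0.1143]
  T[4,:] = [+0.2143 -0.2143 +0.2143 +0.4286 +0.0000 -0.2857]
  T[5,:] = [+0.6250 -0.1250 -0.2500 +0.1250 -0.1250 +0.0000]
|eigenvalues of T|: 0.6565, 0.4504, 0.4504, 0.3075, 0.3075, 0.0813.
ρ = 0.6565; 0.6565 < 1, so it converges for any x₀.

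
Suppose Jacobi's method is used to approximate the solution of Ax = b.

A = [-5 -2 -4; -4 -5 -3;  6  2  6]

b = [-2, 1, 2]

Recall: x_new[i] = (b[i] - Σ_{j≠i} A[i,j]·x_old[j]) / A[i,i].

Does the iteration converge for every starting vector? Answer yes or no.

Diagonal D = diag(-5, -5, 6); L, U strict lower/upper.
T_J = -D⁻¹(L+U): T[1,0] = -(-4)/(-5) = -0.8000; T[1,1] = 0.
  T[0,:] = [+0.0000 -0.4000 -0.8000]
  T[1,:] = [-0.8000 +0.0000 -0.6000]
  T[2,:] = [-1.0000 -0.3333 +0.0000]
|λ(T)| sorted: 1.2926, 0.9050, 0.3875.
ρ = 1.2926; 1.2926 > 1, so it fails to converge.

no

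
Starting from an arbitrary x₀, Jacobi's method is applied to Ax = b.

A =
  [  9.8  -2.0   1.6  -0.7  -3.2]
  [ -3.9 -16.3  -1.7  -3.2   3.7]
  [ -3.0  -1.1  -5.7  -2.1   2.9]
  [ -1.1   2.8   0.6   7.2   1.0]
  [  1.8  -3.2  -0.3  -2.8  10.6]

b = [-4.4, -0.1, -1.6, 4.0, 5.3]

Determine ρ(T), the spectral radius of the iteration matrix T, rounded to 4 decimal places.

0.5883

A = D + L + U where D = diag(9.8, -16.3, -5.7, 7.2, 10.6).
T_J = -D⁻¹(L+U): T[4,2] = -(-0.3)/(10.6) = +0.0283; T[4,4] = 0.
  T[0,:] = [+0.0000, +0.2041, -0.1633, +0.0714, +0.3265]
  T[1,:] = [-0.2393, +0.0000, -0.1043, -0.1963, +0.2270]
  T[2,:] = [-0.5263, -0.1930, +0.0000, -0.3684, +0.5088]
  T[3,:] = [+0.1528, -0.3889, -0.0833, +0.0000, -0.1389]
  T[4,:] = [-0.1698, +0.3019, +0.0283, +0.2642, +0.0000]
|eigenvalues of T|: 0.5883, 0.3896, 0.3098, 0.3098, 0.1555.
spectral radius ρ = 0.5883; 0.5883 < 1, so it converges for any x₀.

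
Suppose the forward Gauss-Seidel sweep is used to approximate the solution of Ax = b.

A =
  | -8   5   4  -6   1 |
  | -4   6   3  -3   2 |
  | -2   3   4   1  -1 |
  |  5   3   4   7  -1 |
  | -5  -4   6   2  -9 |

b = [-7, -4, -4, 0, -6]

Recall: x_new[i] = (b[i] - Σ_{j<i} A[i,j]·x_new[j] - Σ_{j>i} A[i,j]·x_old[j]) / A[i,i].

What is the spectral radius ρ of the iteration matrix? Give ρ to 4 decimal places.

Let D = diag(-8, 6, 4, 7, -9); L, U the strict triangles.
GS T = -(D+L)⁻¹U: row 0 first, T[0,2] = -(4)/(-8) = +0.5000; later rows by forward substitution.
  T[0,:] = [+0.0000 +0.6250 +0.5000 -0.7500 +0.1250]
  T[1,:] = [+0.0000 +0.4167 -0.1667 -0.0000 -0.2500]
  T[2,:] = [+0.0000 -0.0000 +0.3750 -0.6250 +0.5000]
  T[3,:] = [+0.0000 -0.6250 -0.5000 +0.8929 -0.1250]
  T[4,:] = [+0.0000 -0.6713 -0.0648 +0.1984 +0.3472]
|λ(T)| sorted: 1.1469, 0.8804, 0.0784, 0.0784, 0.0000.
spectral radius ρ = 1.1469; 1.1469 > 1 ⇒ diverges.

1.1469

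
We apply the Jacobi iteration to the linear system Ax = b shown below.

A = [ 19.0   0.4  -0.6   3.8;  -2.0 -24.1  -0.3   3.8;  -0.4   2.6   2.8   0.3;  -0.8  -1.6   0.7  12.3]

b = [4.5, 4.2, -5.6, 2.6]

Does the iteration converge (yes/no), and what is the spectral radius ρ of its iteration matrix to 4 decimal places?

yes, ρ = 0.2967

A = D + L + U where D = diag(19, -24.1, 2.8, 12.3).
Jacobi: T = -D⁻¹(L+U), T[3,0] = -(-0.8)/(12.3) = +0.0650; T[3,3] = 0.
  T[0,:] = [+0.0000  -0.0211  +0.0316  -0.2000]
  T[1,:] = [-0.0830  +0.0000  -0.0124  +0.1577]
  T[2,:] = [+0.1429  -0.9286  +0.0000  -0.1071]
  T[3,:] = [+0.0650  +0.1301  -0.0569  +0.0000]
|λ(T)| sorted: 0.2967, 0.2070, 0.2070, 0.0576.
spectral radius ρ = 0.2967; 0.2967 < 1, so it converges for any x₀.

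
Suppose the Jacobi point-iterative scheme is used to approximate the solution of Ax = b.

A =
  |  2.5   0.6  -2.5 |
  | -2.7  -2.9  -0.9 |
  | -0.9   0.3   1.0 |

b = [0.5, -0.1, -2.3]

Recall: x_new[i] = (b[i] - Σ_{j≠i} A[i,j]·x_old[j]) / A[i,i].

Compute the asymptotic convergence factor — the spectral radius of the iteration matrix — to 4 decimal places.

1.2245

A = D + L + U where D = diag(2.5, -2.9, 1).
Jacobi T = -D⁻¹(L+U): T[1,2] = -(-0.9)/(-2.9) = -0.3103; T[1,1] = 0.
  T[0,:] = [+0.0000  -0.2400  +1.0000]
  T[1,:] = [-0.9310  +0.0000  -0.3103]
  T[2,:] = [+0.9000  -0.3000  +0.0000]
moduli |λ_i(T)| = 1.2245, 0.9156, 0.3089.
ρ(T) = max|λ| = 1.2245; 1.2245 > 1: divergent.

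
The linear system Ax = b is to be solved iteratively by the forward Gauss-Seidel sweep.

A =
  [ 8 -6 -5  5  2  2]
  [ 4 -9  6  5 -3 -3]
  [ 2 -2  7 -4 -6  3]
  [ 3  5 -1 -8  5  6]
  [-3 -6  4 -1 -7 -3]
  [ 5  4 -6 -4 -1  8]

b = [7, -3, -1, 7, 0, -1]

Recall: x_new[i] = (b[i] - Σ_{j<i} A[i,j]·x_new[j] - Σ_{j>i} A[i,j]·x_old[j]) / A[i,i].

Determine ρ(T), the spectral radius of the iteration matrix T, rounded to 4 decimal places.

A = D + L + U where D = diag(8, -9, 7, -8, -7, 8).
GS T = -(D+L)⁻¹U: row 0 first, T[0,3] = -(5)/(8) = -0.6250; later rows by forward substitution.
  T[0,:] = [+0.0000, +0.7500, +0.6250, -0.6250, -0.2500, -0.2500]
  T[1,:] = [+0.0000, +0.3333, +0.9444, +0.2778, -0.4444, -0.4444]
  T[2,:] = [+0.0000, -0.1190, +0.0913, +0.8294, +0.8016, -0.4841]
  T[3,:] = [+0.0000, +0.5045, +0.8132, -0.1644, +0.1533, +0.4390]
  T[4,:] = [+0.0000, -0.7472, -1.1414, +0.5272, +0.9242, -0.2798]
  T[5,:] = [+0.0000, -0.5659, -0.5304, +0.8574, +1.1718, +0.1999]
eigenvalue magnitudes: 1.1600, 0.9274, 0.7633, 0.7633, 0.0763, 0.0000.
spectral radius ρ = 1.1600; 1.1600 > 1 ⇒ diverges.

1.1600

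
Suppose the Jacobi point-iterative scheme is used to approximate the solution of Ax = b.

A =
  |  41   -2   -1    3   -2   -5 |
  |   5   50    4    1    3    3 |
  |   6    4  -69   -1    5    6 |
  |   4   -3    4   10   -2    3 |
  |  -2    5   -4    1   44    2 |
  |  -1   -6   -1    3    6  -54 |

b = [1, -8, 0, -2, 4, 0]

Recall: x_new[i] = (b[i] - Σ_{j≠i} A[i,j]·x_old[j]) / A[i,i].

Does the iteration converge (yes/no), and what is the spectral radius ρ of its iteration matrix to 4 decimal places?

Diagonal D = diag(41, 50, -69, 10, 44, -54); L, U strict lower/upper.
Jacobi: T = -D⁻¹(L+U), T[3,5] = -(3)/(10) = -0.3000; T[3,3] = 0.
  T[0,:] = [+0.0000  +0.0488  +0.0244  -0.0732  +0.0488  +0.1220]
  T[1,:] = [-0.1000  +0.0000  -0.0800  -0.0200  -0.0600  -0.0600]
  T[2,:] = [+0.0870  +0.0580  +0.0000  -0.0145  +0.0725  +0.0870]
  T[3,:] = [-0.4000  +0.3000  -0.4000  +0.0000  +0.2000  -0.3000]
  T[4,:] = [+0.0455  -0.1136  +0.0909  -0.0227  +0.0000  -0.0455]
  T[5,:] = [-0.0185  -0.1111  -0.0185  +0.0556  +0.1111  +0.0000]
moduli |λ_i(T)| = 0.2400, 0.1835, 0.1835, 0.1503, 0.1503, 0.0450.
ρ = 0.2400; 0.2400 < 1: convergent.

yes, ρ = 0.2400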